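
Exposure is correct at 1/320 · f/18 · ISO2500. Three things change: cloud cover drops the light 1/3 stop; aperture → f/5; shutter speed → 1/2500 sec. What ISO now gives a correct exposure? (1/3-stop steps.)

ISO 2000

Scene light: 1/3 stop darker.
Aperture: f/18 → f/16 → f/14 → f/13 → f/11 → f/10 → f/9 → f/8 → f/7.1 → f/6.3 → f/5.6 → f/5 — 3 2/3 stops opened up (brighter).
Shutter speed: 1/320 → 1/400 → 1/500 → 1/640 → 1/800 → 1/1000 → 1/1250 → 1/1600 → 1/2000 → 1/2500 — 3 stops shorter (darker).
Net so far: 1/3 stop brighter. ISO: 2500 → 2000.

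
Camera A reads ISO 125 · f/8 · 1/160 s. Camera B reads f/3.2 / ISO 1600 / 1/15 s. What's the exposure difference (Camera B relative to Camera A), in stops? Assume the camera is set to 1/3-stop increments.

9 2/3 stops brighter

Aperture: f/8 → f/7.1 → f/6.3 → f/5.6 → f/5 → f/4.5 → f/4 → f/3.5 → f/3.2 — 2 2/3 stops larger aperture (brighter).
Shutter speed: 1/160 → 1/125 → 1/100 → 1/80 → 1/60 → 1/50 → 1/40 → 1/30 → 1/25 → 1/20 → 1/15 — 3 1/3 stops slower (brighter).
ISO: 125 → 160 → 200 → 250 → 320 → 400 → 500 → 640 → 800 → 1000 → 1250 → 1600 — 3 2/3 stops raised (brighter).
Net: +2 2/3 +3 1/3 +3 2/3 = +9 2/3 stops.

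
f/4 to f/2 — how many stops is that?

2 stops

f/4 → f/2.8 → f/2 — count the steps: 2 stops.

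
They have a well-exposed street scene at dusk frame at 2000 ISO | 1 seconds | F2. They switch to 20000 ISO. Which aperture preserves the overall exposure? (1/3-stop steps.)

ISO: 2000 → 2500 → 3200 → 4000 → 5000 → 6400 → 8000 → 10000 → 12800 → 16000 → 20000 — 3 1/3 stops raised (brighter).
Need 3 1/3 stops darker from the aperture: f/2 → f/2.2 → f/2.5 → f/2.8 → f/3.2 → f/3.5 → f/4 → f/4.5 → f/5 → f/5.6 → f/6.3.

f/6.3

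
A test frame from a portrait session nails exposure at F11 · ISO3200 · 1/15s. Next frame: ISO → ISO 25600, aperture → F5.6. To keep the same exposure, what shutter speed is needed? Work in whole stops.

1/500s

ISO: 3200 → 6400 → 12800 → 25600 — 3 stops higher (brighter).
Aperture: f/11 → f/8 → f/5.6 — 2 stops opened up (brighter).
Net change so far: 5 stops brighter. Offset with the shutter speed: 1/15 → 1/30 → 1/60 → 1/125 → 1/250 → 1/500.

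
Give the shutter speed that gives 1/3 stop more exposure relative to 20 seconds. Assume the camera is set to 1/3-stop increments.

25 s

Shutter speed: 20 → 25 — 1/3 stop longer (brighter).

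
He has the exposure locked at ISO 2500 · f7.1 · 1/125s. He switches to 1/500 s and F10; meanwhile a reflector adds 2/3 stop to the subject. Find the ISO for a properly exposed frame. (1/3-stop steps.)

Scene light: 2/3 stop brighter.
Shutter speed: 1/125 → 1/160 → 1/200 → 1/250 → 1/320 → 1/400 → 1/500 — 2 stops faster (darker).
Aperture: f/7.1 → f/8 → f/9 → f/10 — 1 stop narrower (darker).
Net so far: 2 1/3 stops darker. ISO: 2500 → 3200 → 4000 → 5000 → 6400 → 8000 → 10000 → 12800.

ISO 12800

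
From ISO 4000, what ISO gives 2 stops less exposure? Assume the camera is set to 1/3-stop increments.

ISO 1000

ISO: 4000 → 3200 → 2500 → 2000 → 1600 → 1250 → 1000 — 2 stops dropped (darker).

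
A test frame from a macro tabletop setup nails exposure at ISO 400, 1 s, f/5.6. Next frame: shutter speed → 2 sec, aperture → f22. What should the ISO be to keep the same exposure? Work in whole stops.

Shutter speed: 1 → 2 — 1 stop longer (brighter).
Aperture: f/5.6 → f/8 → f/11 → f/16 → f/22 — 4 stops smaller aperture (darker).
Net change so far: 3 stops darker. Offset with the ISO: 400 → 800 → 1600 → 3200.

ISO 3200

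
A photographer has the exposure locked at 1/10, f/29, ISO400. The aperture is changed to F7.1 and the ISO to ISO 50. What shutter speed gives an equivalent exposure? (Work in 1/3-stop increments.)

Aperture: f/29 → f/25 → f/22 → f/20 → f/18 → f/16 → f/14 → f/13 → f/11 → f/10 → f/9 → f/8 → f/7.1 — 4 stops larger aperture (brighter).
ISO: 400 → 320 → 250 → 200 → 160 → 125 → 100 → 80 → 64 → 50 — 3 stops dropped (darker).
Net change so far: 1 stop brighter. Offset with the shutter speed: 1/10 → 1/13 → 1/15 → 1/20.

1/20s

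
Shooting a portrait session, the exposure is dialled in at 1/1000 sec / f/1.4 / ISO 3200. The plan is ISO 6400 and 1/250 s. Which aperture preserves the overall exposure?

ISO: 3200 → 6400 — 1 stop raised (brighter).
Shutter speed: 1/1000 → 1/500 → 1/250 — 2 stops slower (brighter).
Net change so far: 3 stops brighter. Offset with the aperture: f/1.4 → f/2 → f/2.8 → f/4.

f/4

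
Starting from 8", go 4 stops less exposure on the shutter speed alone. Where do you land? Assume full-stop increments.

1/2s

Shutter speed: 8 → 4 → 2 → 1 → 1/2 — 4 stops faster (darker).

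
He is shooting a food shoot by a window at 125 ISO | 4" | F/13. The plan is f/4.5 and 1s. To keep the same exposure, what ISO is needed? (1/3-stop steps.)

ISO 64

Aperture: f/13 → f/11 → f/10 → f/9 → f/8 → f/7.1 → f/6.3 → f/5.6 → f/5 → f/4.5 — 3 stops wider (brighter).
Shutter speed: 4 → 3.2 → 2.5 → 2 → 1.6 → 1.3 → 1 — 2 stops faster (darker).
Net change so far: 1 stop brighter. Offset with the ISO: 125 → 100 → 80 → 64.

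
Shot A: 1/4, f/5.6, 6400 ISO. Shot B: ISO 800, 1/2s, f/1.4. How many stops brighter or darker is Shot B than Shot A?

Aperture: f/5.6 → f/4 → f/2.8 → f/2 → f/1.4 — 4 stops wider (brighter).
Shutter speed: 1/4 → 1/2 — 1 stop longer (brighter).
ISO: 6400 → 3200 → 1600 → 800 — 3 stops dropped (darker).
Net: +4 +1 −3 = +2 stops.

2 stops brighter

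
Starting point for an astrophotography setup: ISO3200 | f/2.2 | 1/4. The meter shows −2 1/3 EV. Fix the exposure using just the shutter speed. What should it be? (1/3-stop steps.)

1.3 s

Underexposed by 2 1/3 stops → need 2 1/3 stops brighter.
Shutter speed: 1/4 → 0.3 → 0.4 → 0.5 → 0.6 → 0.8 → 1 → 1.3.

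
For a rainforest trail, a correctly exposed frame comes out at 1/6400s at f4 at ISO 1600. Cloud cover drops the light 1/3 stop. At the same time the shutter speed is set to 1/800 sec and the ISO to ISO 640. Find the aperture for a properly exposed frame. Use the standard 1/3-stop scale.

Scene light: 1/3 stop darker.
Shutter speed: 1/6400 → 1/5000 → 1/4000 → 1/3200 → 1/2500 → 1/2000 → 1/1600 → 1/1250 → 1/1000 → 1/800 — 3 stops slower (brighter).
ISO: 1600 → 1250 → 1000 → 800 → 640 — 1 1/3 stops dropped (darker).
Net so far: 1 1/3 stops brighter. Aperture: f/4 → f/4.5 → f/5 → f/5.6 → f/6.3.

f/6.3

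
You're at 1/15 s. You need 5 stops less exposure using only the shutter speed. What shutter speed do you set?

Shutter speed: 1/15 → 1/30 → 1/60 → 1/125 → 1/250 → 1/500 — 5 stops faster (darker).

1/500s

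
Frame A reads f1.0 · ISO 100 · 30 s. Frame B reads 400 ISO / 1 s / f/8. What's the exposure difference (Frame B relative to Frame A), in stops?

Aperture: f/1.0 → f/1.4 → f/2 → f/2.8 → f/4 → f/5.6 → f/8 — 6 stops narrower (darker).
Shutter speed: 30 → 15 → 8 → 4 → 2 → 1 — 5 stops shorter (darker).
ISO: 100 → 200 → 400 — 2 stops raised (brighter).
Net: −6 −5 +2 = −9 stops.

9 stops darker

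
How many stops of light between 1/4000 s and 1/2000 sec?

1/4000 → 1/2000 — count the steps: 1 stop.

1 stop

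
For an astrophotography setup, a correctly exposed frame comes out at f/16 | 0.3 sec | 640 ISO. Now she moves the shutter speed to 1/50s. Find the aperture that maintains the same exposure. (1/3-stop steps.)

Shutter speed: 0.3 → 1/4 → 1/5 → 1/6 → 1/8 → 1/10 → 1/13 → 1/15 → 1/20 → 1/25 → 1/30 → 1/40 → 1/50 — 4 stops shorter (darker).
Need 4 stops brighter from the aperture: f/16 → f/14 → f/13 → f/11 → f/10 → f/9 → f/8 → f/7.1 → f/6.3 → f/5.6 → f/5 → f/4.5 → f/4.

f/4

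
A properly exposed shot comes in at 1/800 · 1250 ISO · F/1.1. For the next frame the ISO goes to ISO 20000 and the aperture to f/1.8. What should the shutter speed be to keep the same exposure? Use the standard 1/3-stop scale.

1/5000s

ISO: 1250 → 1600 → 2000 → 2500 → 3200 → 4000 → 5000 → 6400 → 8000 → 10000 → 12800 → 16000 → 20000 — 4 stops raised (brighter).
Aperture: f/1.1 → f/1.2 → f/1.4 → f/1.6 → f/1.8 — 1 1/3 stops smaller aperture (darker).
Net change so far: 2 2/3 stops brighter. Offset with the shutter speed: 1/800 → 1/1000 → 1/1250 → 1/1600 → 1/2000 → 1/2500 → 1/3200 → 1/4000 → 1/5000.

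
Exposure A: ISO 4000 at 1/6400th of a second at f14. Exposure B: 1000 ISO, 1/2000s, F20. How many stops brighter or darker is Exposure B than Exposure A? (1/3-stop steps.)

1 1/3 stops darker

Aperture: f/14 → f/16 → f/18 → f/20 — 1 stop stopped down (darker).
Shutter speed: 1/6400 → 1/5000 → 1/4000 → 1/3200 → 1/2500 → 1/2000 — 1 2/3 stops longer (brighter).
ISO: 4000 → 3200 → 2500 → 2000 → 1600 → 1250 → 1000 — 2 stops dropped (darker).
Net: −1 +1 2/3 −2 = −1 1/3 stops.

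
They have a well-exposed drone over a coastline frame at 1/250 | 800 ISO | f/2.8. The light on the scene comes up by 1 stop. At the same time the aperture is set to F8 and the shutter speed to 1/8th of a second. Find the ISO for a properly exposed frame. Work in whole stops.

ISO 100

Scene light: 1 stop brighter.
Aperture: f/2.8 → f/4 → f/5.6 → f/8 — 3 stops smaller aperture (darker).
Shutter speed: 1/250 → 1/125 → 1/60 → 1/30 → 1/15 → 1/8 — 5 stops longer (brighter).
Net so far: 3 stops brighter. ISO: 800 → 400 → 200 → 100.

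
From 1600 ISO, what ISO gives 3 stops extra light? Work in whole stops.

ISO 12800

ISO: 1600 → 3200 → 6400 → 12800 — 3 stops higher (brighter).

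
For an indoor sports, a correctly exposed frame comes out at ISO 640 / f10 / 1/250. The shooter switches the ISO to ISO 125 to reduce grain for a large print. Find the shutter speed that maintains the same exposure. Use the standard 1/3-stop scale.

1/50s

ISO: 640 → 500 → 400 → 320 → 250 → 200 → 160 → 125 — 2 1/3 stops dropped (darker).
Need 2 1/3 stops brighter from the shutter speed: 1/250 → 1/200 → 1/160 → 1/125 → 1/100 → 1/80 → 1/60 → 1/50.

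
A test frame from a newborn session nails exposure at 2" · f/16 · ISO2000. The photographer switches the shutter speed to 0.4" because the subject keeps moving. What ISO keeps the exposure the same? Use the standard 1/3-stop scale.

ISO 10000

Shutter speed: 2 → 1.6 → 1.3 → 1 → 0.8 → 0.6 → 0.5 → 0.4 — 2 1/3 stops shorter (darker).
Need 2 1/3 stops brighter from the ISO: 2000 → 2500 → 3200 → 4000 → 5000 → 6400 → 8000 → 10000.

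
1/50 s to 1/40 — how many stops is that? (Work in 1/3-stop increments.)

1/50 → 1/40 — count the steps: 1 third-stops = 1/3 stop.

1/3 stop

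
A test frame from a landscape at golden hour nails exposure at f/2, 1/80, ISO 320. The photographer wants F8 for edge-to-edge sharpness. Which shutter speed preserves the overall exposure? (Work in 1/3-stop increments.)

Aperture: f/2 → f/2.2 → f/2.5 → f/2.8 → f/3.2 → f/3.5 → f/4 → f/4.5 → f/5 → f/5.6 → f/6.3 → f/7.1 → f/8 — 4 stops narrower (darker).
Need 4 stops brighter from the shutter speed: 1/80 → 1/60 → 1/50 → 1/40 → 1/30 → 1/25 → 1/20 → 1/15 → 1/13 → 1/10 → 1/8 → 1/6 → 1/5.

1/5s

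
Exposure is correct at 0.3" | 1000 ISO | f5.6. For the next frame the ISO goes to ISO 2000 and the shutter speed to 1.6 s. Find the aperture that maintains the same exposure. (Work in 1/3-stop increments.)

f/18

ISO: 1000 → 1250 → 1600 → 2000 — 1 stop raised (brighter).
Shutter speed: 0.3 → 0.4 → 0.5 → 0.6 → 0.8 → 1 → 1.3 → 1.6 — 2 1/3 stops slower (brighter).
Net change so far: 3 1/3 stops brighter. Offset with the aperture: f/5.6 → f/6.3 → f/7.1 → f/8 → f/9 → f/10 → f/11 → f/13 → f/14 → f/16 → f/18.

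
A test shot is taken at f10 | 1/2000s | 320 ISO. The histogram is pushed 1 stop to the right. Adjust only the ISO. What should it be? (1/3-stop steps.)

Overexposed by 1 stop → need 1 stop darker.
ISO: 320 → 250 → 200 → 160.

ISO 160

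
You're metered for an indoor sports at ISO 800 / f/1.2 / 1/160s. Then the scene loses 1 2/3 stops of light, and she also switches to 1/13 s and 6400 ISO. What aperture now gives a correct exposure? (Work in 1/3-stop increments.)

Scene light: 1 2/3 stops darker.
Shutter speed: 1/160 → 1/125 → 1/100 → 1/80 → 1/60 → 1/50 → 1/40 → 1/30 → 1/25 → 1/20 → 1/15 → 1/13 — 3 2/3 stops slower (brighter).
ISO: 800 → 1000 → 1250 → 1600 → 2000 → 2500 → 3200 → 4000 → 5000 → 6400 — 3 stops higher (brighter).
Net so far: 5 stops brighter. Aperture: f/1.2 → f/1.4 → f/1.6 → f/1.8 → f/2 → f/2.2 → f/2.5 → f/2.8 → f/3.2 → f/3.5 → f/4 → f/4.5 → f/5 → f/5.6 → f/6.3 → f/7.1.

f/7.1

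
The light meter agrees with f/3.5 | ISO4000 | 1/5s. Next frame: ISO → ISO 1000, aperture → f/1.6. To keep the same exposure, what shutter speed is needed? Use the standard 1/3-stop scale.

1/6s

ISO: 4000 → 3200 → 2500 → 2000 → 1600 → 1250 → 1000 — 2 stops lower (darker).
Aperture: f/3.5 → f/3.2 → f/2.8 → f/2.5 → f/2.2 → f/2 → f/1.8 → f/1.6 — 2 1/3 stops larger aperture (brighter).
Net change so far: 1/3 stop brighter. Offset with the shutter speed: 1/5 → 1/6.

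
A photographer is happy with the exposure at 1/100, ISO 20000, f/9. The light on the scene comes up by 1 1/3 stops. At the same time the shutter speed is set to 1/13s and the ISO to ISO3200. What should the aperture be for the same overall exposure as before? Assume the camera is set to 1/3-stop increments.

f/16

Scene light: 1 1/3 stops brighter.
Shutter speed: 1/100 → 1/80 → 1/60 → 1/50 → 1/40 → 1/30 → 1/25 → 1/20 → 1/15 → 1/13 — 3 stops slower (brighter).
ISO: 20000 → 16000 → 12800 → 10000 → 8000 → 6400 → 5000 → 4000 → 3200 — 2 2/3 stops lower (darker).
Net so far: 1 2/3 stops brighter. Aperture: f/9 → f/10 → f/11 → f/13 → f/14 → f/16.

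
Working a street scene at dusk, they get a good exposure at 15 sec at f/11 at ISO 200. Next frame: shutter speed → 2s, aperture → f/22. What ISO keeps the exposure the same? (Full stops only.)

ISO 6400

Shutter speed: 15 → 8 → 4 → 2 — 3 stops faster (darker).
Aperture: f/11 → f/16 → f/22 — 2 stops smaller aperture (darker).
Net change so far: 5 stops darker. Offset with the ISO: 200 → 400 → 800 → 1600 → 3200 → 6400.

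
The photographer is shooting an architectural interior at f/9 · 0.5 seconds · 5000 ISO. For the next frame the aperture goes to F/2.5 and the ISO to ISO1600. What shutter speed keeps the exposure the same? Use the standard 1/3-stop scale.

1/8s

Aperture: f/9 → f/8 → f/7.1 → f/6.3 → f/5.6 → f/5 → f/4.5 → f/4 → f/3.5 → f/3.2 → f/2.8 → f/2.5 — 3 2/3 stops larger aperture (brighter).
ISO: 5000 → 4000 → 3200 → 2500 → 2000 → 1600 — 1 2/3 stops lower (darker).
Net change so far: 2 stops brighter. Offset with the shutter speed: 0.5 → 0.4 → 0.3 → 1/4 → 1/5 → 1/6 → 1/8.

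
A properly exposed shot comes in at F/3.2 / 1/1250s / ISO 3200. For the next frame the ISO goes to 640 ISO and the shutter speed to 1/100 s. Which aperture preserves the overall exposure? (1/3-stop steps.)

f/5

ISO: 3200 → 2500 → 2000 → 1600 → 1250 → 1000 → 800 → 640 — 2 1/3 stops lower (darker).
Shutter speed: 1/1250 → 1/1000 → 1/800 → 1/640 → 1/500 → 1/400 → 1/320 → 1/250 → 1/200 → 1/160 → 1/125 → 1/100 — 3 2/3 stops slower (brighter).
Net change so far: 1 1/3 stops brighter. Offset with the aperture: f/3.2 → f/3.5 → f/4 → f/4.5 → f/5.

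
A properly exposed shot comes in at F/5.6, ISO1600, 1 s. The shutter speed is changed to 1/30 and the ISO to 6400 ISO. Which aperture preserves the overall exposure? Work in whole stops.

f/2

Shutter speed: 1 → 1/2 → 1/4 → 1/8 → 1/15 → 1/30 — 5 stops shorter (darker).
ISO: 1600 → 3200 → 6400 — 2 stops raised (brighter).
Net change so far: 3 stops darker. Offset with the aperture: f/5.6 → f/4 → f/2.8 → f/2.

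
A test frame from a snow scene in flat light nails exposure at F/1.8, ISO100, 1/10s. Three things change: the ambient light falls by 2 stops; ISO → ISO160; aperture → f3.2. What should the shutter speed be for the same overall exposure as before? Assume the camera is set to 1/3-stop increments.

Scene light: 2 stops darker.
ISO: 100 → 125 → 160 — 2/3 stop raised (brighter).
Aperture: f/1.8 → f/2 → f/2.2 → f/2.5 → f/2.8 → f/3.2 — 1 2/3 stops smaller aperture (darker).
Net so far: 3 stops darker. Shutter speed: 1/10 → 1/8 → 1/6 → 1/5 → 1/4 → 0.3 → 0.4 → 0.5 → 0.6 → 0.8.

0.8 s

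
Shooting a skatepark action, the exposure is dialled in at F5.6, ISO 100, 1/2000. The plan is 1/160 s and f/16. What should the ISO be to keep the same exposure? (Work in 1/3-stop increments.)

Shutter speed: 1/2000 → 1/1600 → 1/1250 → 1/1000 → 1/800 → 1/640 → 1/500 → 1/400 → 1/320 → 1/250 → 1/200 → 1/160 — 3 2/3 stops slower (brighter).
Aperture: f/5.6 → f/6.3 → f/7.1 → f/8 → f/9 → f/10 → f/11 → f/13 → f/14 → f/16 — 3 stops smaller aperture (darker).
Net change so far: 2/3 stop brighter. Offset with the ISO: 100 → 80 → 64.

ISO 64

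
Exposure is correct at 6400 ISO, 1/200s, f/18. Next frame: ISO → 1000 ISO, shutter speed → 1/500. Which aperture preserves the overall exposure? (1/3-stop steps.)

f/4.5

ISO: 6400 → 5000 → 4000 → 3200 → 2500 → 2000 → 1600 → 1250 → 1000 — 2 2/3 stops lower (darker).
Shutter speed: 1/200 → 1/250 → 1/320 → 1/400 → 1/500 — 1 1/3 stops faster (darker).
Net change so far: 4 stops darker. Offset with the aperture: f/18 → f/16 → f/14 → f/13 → f/11 → f/10 → f/9 → f/8 → f/7.1 → f/6.3 → f/5.6 → f/5 → f/4.5.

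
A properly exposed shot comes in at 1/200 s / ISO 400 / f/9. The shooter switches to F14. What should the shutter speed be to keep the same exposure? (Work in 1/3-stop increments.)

Aperture: f/9 → f/10 → f/11 → f/13 → f/14 — 1 1/3 stops narrower (darker).
Need 1 1/3 stops brighter from the shutter speed: 1/200 → 1/160 → 1/125 → 1/100 → 1/80.

1/80s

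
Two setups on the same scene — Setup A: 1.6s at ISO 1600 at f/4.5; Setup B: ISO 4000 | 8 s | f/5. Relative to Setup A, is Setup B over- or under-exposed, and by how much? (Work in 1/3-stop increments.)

Aperture: f/4.5 → f/5 — 1/3 stop stopped down (darker).
Shutter speed: 1.6 → 2 → 2.5 → 3.2 → 4 → 5 → 6 → 8 — 2 1/3 stops longer (brighter).
ISO: 1600 → 2000 → 2500 → 3200 → 4000 — 1 1/3 stops higher (brighter).
Net: −1/3 +2 1/3 +1 1/3 = +3 1/3 stops.

3 1/3 stops brighter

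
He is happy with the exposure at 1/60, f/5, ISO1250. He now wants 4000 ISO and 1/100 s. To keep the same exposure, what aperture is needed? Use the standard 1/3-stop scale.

f/7.1

ISO: 1250 → 1600 → 2000 → 2500 → 3200 → 4000 — 1 2/3 stops raised (brighter).
Shutter speed: 1/60 → 1/80 → 1/100 — 2/3 stop faster (darker).
Net change so far: 1 stop brighter. Offset with the aperture: f/5 → f/5.6 → f/6.3 → f/7.1.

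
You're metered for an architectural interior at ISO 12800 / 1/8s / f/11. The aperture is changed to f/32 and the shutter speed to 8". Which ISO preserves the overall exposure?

ISO 1600

Aperture: f/11 → f/16 → f/22 → f/32 — 3 stops stopped down (darker).
Shutter speed: 1/8 → 1/4 → 1/2 → 1 → 2 → 4 → 8 — 6 stops longer (brighter).
Net change so far: 3 stops brighter. Offset with the ISO: 12800 → 6400 → 3200 → 1600.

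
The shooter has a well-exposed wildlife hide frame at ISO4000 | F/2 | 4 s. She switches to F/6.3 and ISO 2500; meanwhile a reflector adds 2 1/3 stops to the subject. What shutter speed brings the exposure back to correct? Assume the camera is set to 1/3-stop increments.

Scene light: 2 1/3 stops brighter.
Aperture: f/2 → f/2.2 → f/2.5 → f/2.8 → f/3.2 → f/3.5 → f/4 → f/4.5 → f/5 → f/5.6 → f/6.3 — 3 1/3 stops stopped down (darker).
ISO: 4000 → 3200 → 2500 — 2/3 stop lower (darker).
Net so far: 1 2/3 stops darker. Shutter speed: 4 → 5 → 6 → 8 → 10 → 13.

13 s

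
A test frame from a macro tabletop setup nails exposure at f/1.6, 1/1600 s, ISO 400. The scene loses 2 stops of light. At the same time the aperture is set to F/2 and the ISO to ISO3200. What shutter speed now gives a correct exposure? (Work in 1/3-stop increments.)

Scene light: 2 stops darker.
Aperture: f/1.6 → f/1.8 → f/2 — 2/3 stop stopped down (darker).
ISO: 400 → 500 → 640 → 800 → 1000 → 1250 → 1600 → 2000 → 2500 → 3200 — 3 stops raised (brighter).
Net so far: 1/3 stop brighter. Shutter speed: 1/1600 → 1/2000.

1/2000s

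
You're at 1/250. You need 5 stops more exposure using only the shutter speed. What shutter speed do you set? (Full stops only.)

1/8s

Shutter speed: 1/250 → 1/125 → 1/60 → 1/30 → 1/15 → 1/8 — 5 stops longer (brighter).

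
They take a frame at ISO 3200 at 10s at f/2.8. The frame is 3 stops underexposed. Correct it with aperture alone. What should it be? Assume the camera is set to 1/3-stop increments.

f/1.0

Underexposed by 3 stops → need 3 stops brighter.
Aperture: f/2.8 → f/2.5 → f/2.2 → f/2 → f/1.8 → f/1.6 → f/1.4 → f/1.2 → f/1.1 → f/1.0.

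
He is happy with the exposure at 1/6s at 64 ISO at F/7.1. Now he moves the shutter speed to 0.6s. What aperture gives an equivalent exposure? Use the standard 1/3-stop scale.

Shutter speed: 1/6 → 1/5 → 1/4 → 0.3 → 0.4 → 0.5 → 0.6 — 2 stops slower (brighter).
Need 2 stops darker from the aperture: f/7.1 → f/8 → f/9 → f/10 → f/11 → f/13 → f/14.

f/14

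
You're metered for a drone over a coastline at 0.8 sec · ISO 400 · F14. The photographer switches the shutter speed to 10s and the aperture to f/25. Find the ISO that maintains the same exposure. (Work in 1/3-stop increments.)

ISO 100

Shutter speed: 0.8 → 1 → 1.3 → 1.6 → 2 → 2.5 → 3.2 → 4 → 5 → 6 → 8 → 10 — 3 2/3 stops longer (brighter).
Aperture: f/14 → f/16 → f/18 → f/20 → f/22 → f/25 — 1 2/3 stops stopped down (darker).
Net change so far: 2 stops brighter. Offset with the ISO: 400 → 320 → 250 → 200 → 160 → 125 → 100.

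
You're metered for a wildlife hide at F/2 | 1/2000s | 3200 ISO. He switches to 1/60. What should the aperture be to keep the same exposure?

f/11

Shutter speed: 1/2000 → 1/1000 → 1/500 → 1/250 → 1/125 → 1/60 — 5 stops slower (brighter).
Need 5 stops darker from the aperture: f/2 → f/2.8 → f/4 → f/5.6 → f/8 → f/11.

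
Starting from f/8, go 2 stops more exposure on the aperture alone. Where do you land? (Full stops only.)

Aperture: f/8 → f/5.6 → f/4 — 2 stops opened up (brighter).

f/4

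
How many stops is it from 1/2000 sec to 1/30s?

6 stops

1/2000 → 1/1000 → 1/500 → 1/250 → 1/125 → 1/60 → 1/30 — count the steps: 6 stops.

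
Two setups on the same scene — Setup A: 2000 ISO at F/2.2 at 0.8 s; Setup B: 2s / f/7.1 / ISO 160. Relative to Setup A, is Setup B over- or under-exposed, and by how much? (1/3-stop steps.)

Aperture: f/2.2 → f/2.5 → f/2.8 → f/3.2 → f/3.5 → f/4 → f/4.5 → f/5 → f/5.6 → f/6.3 → f/7.1 — 3 1/3 stops stopped down (darker).
Shutter speed: 0.8 → 1 → 1.3 → 1.6 → 2 — 1 1/3 stops longer (brighter).
ISO: 2000 → 1600 → 1250 → 1000 → 800 → 640 → 500 → 400 → 320 → 250 → 200 → 160 — 3 2/3 stops dropped (darker).
Net: −3 1/3 +1 1/3 −3 2/3 = −5 2/3 stops.

5 2/3 stops darker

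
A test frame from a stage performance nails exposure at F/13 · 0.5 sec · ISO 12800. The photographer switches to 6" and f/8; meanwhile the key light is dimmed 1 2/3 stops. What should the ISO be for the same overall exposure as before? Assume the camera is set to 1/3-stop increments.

Scene light: 1 2/3 stops darker.
Shutter speed: 0.5 → 0.6 → 0.8 → 1 → 1.3 → 1.6 → 2 → 2.5 → 3.2 → 4 → 5 → 6 — 3 2/3 stops longer (brighter).
Aperture: f/13 → f/11 → f/10 → f/9 → f/8 — 1 1/3 stops wider (brighter).
Net so far: 3 1/3 stops brighter. ISO: 12800 → 10000 → 8000 → 6400 → 5000 → 4000 → 3200 → 2500 → 2000 → 1600 → 1250.

ISO 1250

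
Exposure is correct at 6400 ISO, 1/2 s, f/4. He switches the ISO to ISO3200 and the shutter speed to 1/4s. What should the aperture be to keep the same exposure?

f/2

ISO: 6400 → 3200 — 1 stop lower (darker).
Shutter speed: 1/2 → 1/4 — 1 stop shorter (darker).
Net change so far: 2 stops darker. Offset with the aperture: f/4 → f/2.8 → f/2.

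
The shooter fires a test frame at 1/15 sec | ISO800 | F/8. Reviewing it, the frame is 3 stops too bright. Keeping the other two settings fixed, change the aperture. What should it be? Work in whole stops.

Overexposed by 3 stops → need 3 stops darker.
Aperture: f/8 → f/11 → f/16 → f/22.

f/22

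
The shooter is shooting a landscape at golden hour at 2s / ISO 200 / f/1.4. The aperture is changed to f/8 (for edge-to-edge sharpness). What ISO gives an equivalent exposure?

Aperture: f/1.4 → f/2 → f/2.8 → f/4 → f/5.6 → f/8 — 5 stops smaller aperture (darker).
Need 5 stops brighter from the ISO: 200 → 400 → 800 → 1600 → 3200 → 6400.

ISO 6400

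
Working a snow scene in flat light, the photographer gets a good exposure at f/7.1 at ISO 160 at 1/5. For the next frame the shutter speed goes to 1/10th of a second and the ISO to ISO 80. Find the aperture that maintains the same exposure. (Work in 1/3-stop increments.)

f/3.5

Shutter speed: 1/5 → 1/6 → 1/8 → 1/10 — 1 stop faster (darker).
ISO: 160 → 125 → 100 → 80 — 1 stop dropped (darker).
Net change so far: 2 stops darker. Offset with the aperture: f/7.1 → f/6.3 → f/5.6 → f/5 → f/4.5 → f/4 → f/3.5.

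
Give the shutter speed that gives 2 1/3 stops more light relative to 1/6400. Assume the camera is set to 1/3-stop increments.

Shutter speed: 1/6400 → 1/5000 → 1/4000 → 1/3200 → 1/2500 → 1/2000 → 1/1600 → 1/1250 — 2 1/3 stops slower (brighter).

1/1250s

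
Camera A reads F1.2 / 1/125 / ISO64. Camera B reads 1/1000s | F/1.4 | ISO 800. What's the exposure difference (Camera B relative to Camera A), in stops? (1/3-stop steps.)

1/3 stop brighter

Aperture: f/1.2 → f/1.4 — 1/3 stop smaller aperture (darker).
Shutter speed: 1/125 → 1/160 → 1/200 → 1/250 → 1/320 → 1/400 → 1/500 → 1/640 → 1/800 → 1/1000 — 3 stops faster (darker).
ISO: 64 → 80 → 100 → 125 → 160 → 200 → 250 → 320 → 400 → 500 → 640 → 800 — 3 2/3 stops raised (brighter).
Net: −1/3 −3 +3 2/3 = +1/3 stops.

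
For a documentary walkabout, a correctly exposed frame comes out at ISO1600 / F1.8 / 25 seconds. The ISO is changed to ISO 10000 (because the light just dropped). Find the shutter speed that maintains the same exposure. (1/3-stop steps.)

ISO: 1600 → 2000 → 2500 → 3200 → 4000 → 5000 → 6400 → 8000 → 10000 — 2 2/3 stops higher (brighter).
Need 2 2/3 stops darker from the shutter speed: 25 → 20 → 15 → 13 → 10 → 8 → 6 → 5 → 4.

4 s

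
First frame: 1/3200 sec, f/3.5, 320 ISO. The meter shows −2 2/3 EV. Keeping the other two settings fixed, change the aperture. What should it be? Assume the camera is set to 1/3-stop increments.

Underexposed by 2 2/3 stops → need 2 2/3 stops brighter.
Aperture: f/3.5 → f/3.2 → f/2.8 → f/2.5 → f/2.2 → f/2 → f/1.8 → f/1.6 → f/1.4.

f/1.4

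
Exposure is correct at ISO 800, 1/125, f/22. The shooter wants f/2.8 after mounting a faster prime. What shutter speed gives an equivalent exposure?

1/8000s

Aperture: f/22 → f/16 → f/11 → f/8 → f/5.6 → f/4 → f/2.8 — 6 stops opened up (brighter).
Need 6 stops darker from the shutter speed: 1/125 → 1/250 → 1/500 → 1/1000 → 1/2000 → 1/4000 → 1/8000.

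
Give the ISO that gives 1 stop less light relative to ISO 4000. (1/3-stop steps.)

ISO: 4000 → 3200 → 2500 → 2000 — 1 stop dropped (darker).

ISO 2000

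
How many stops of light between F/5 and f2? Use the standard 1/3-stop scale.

f/5 → f/4.5 → f/4 → f/3.5 → f/3.2 → f/2.8 → f/2.5 → f/2.2 → f/2 — count the steps: 8 third-stops = 2 2/3 stops.

2 2/3 stops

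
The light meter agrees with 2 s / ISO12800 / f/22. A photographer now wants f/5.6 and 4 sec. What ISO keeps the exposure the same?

ISO 400

Aperture: f/22 → f/16 → f/11 → f/8 → f/5.6 — 4 stops opened up (brighter).
Shutter speed: 2 → 4 — 1 stop slower (brighter).
Net change so far: 5 stops brighter. Offset with the ISO: 12800 → 6400 → 3200 → 1600 → 800 → 400.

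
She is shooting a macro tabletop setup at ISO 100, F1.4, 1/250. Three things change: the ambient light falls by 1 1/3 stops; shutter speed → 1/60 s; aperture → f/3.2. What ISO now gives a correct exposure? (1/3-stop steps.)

ISO 320

Scene light: 1 1/3 stops darker.
Shutter speed: 1/250 → 1/200 → 1/160 → 1/125 → 1/100 → 1/80 → 1/60 — 2 stops slower (brighter).
Aperture: f/1.4 → f/1.6 → f/1.8 → f/2 → f/2.2 → f/2.5 → f/2.8 → f/3.2 — 2 1/3 stops stopped down (darker).
Net so far: 1 2/3 stops darker. ISO: 100 → 125 → 160 → 200 → 250 → 320.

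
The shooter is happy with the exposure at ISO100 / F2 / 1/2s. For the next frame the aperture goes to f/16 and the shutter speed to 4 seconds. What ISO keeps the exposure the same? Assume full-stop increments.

ISO 800

Aperture: f/2 → f/2.8 → f/4 → f/5.6 → f/8 → f/11 → f/16 — 6 stops narrower (darker).
Shutter speed: 1/2 → 1 → 2 → 4 — 3 stops slower (brighter).
Net change so far: 3 stops darker. Offset with the ISO: 100 → 200 → 400 → 800.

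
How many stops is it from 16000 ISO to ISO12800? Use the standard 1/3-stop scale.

16000 → 12800 — count the steps: 1 third-stops = 1/3 stop.

1/3 stop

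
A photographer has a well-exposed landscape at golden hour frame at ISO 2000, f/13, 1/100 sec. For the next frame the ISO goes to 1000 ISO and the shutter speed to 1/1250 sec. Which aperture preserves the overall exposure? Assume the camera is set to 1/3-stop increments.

ISO: 2000 → 1600 → 1250 → 1000 — 1 stop lower (darker).
Shutter speed: 1/100 → 1/125 → 1/160 → 1/200 → 1/250 → 1/320 → 1/400 → 1/500 → 1/640 → 1/800 → 1/1000 → 1/1250 — 3 2/3 stops faster (darker).
Net change so far: 4 2/3 stops darker. Offset with the aperture: f/13 → f/11 → f/10 → f/9 → f/8 → f/7.1 → f/6.3 → f/5.6 → f/5 → f/4.5 → f/4 → f/3.5 → f/3.2 → f/2.8 → f/2.5.

f/2.5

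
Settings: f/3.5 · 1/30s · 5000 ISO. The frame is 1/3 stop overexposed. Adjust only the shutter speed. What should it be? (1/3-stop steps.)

1/40s

Overexposed by 1/3 stop → need 1/3 stop darker.
Shutter speed: 1/30 → 1/40.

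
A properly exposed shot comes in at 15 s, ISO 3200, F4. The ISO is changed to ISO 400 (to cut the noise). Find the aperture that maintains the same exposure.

f/1.4

ISO: 3200 → 1600 → 800 → 400 — 3 stops dropped (darker).
Need 3 stops brighter from the aperture: f/4 → f/2.8 → f/2 → f/1.4.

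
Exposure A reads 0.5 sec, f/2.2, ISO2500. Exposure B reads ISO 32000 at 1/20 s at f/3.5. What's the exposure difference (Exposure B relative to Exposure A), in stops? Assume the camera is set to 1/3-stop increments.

1 stop darker

Aperture: f/2.2 → f/2.5 → f/2.8 → f/3.2 → f/3.5 — 1 1/3 stops smaller aperture (darker).
Shutter speed: 0.5 → 0.4 → 0.3 → 1/4 → 1/5 → 1/6 → 1/8 → 1/10 → 1/13 → 1/15 → 1/20 — 3 1/3 stops faster (darker).
ISO: 2500 → 3200 → 4000 → 5000 → 6400 → 8000 → 10000 → 12800 → 16000 → 20000 → 25600 → 32000 — 3 2/3 stops higher (brighter).
Net: −1 1/3 −3 1/3 +3 2/3 = −1 stop.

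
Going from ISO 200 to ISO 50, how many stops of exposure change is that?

2 stops

200 → 100 → 50 — count the steps: 2 stops.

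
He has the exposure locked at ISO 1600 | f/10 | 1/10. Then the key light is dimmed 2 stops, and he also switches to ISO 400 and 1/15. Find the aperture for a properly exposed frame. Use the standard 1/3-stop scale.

Scene light: 2 stops darker.
ISO: 1600 → 1250 → 1000 → 800 → 640 → 500 → 400 — 2 stops lower (darker).
Shutter speed: 1/10 → 1/13 → 1/15 — 2/3 stop shorter (darker).
Net so far: 4 2/3 stops darker. Aperture: f/10 → f/9 → f/8 → f/7.1 → f/6.3 → f/5.6 → f/5 → f/4.5 → f/4 → f/3.5 → f/3.2 → f/2.8 → f/2.5 → f/2.2 → f/2.

f/2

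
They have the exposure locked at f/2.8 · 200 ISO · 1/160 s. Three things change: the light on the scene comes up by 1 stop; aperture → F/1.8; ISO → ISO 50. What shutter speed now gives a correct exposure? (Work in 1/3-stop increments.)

1/200s

Scene light: 1 stop brighter.
Aperture: f/2.8 → f/2.5 → f/2.2 → f/2 → f/1.8 — 1 1/3 stops wider (brighter).
ISO: 200 → 160 → 125 → 100 → 80 → 64 → 50 — 2 stops lower (darker).
Net so far: 1/3 stop brighter. Shutter speed: 1/160 → 1/200.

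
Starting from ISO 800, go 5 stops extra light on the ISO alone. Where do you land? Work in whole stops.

ISO: 800 → 1600 → 3200 → 6400 → 12800 → 25600 — 5 stops raised (brighter).

ISO 25600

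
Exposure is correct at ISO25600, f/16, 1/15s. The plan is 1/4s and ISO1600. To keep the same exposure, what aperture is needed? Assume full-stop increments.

Shutter speed: 1/15 → 1/8 → 1/4 — 2 stops longer (brighter).
ISO: 25600 → 12800 → 6400 → 3200 → 1600 — 4 stops lower (darker).
Net change so far: 2 stops darker. Offset with the aperture: f/16 → f/11 → f/8.

f/8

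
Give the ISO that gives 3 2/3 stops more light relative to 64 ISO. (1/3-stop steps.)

ISO: 64 → 80 → 100 → 125 → 160 → 200 → 250 → 320 → 400 → 500 → 640 → 800 — 3 2/3 stops raised (brighter).

ISO 800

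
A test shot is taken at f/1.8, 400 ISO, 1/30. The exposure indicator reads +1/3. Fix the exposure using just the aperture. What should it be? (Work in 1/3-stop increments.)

f/2

Overexposed by 1/3 stop → need 1/3 stop darker.
Aperture: f/1.8 → f/2.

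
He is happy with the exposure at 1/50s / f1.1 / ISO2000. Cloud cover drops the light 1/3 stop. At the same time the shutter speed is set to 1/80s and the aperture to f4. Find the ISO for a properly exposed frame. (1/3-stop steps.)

ISO 51200

Scene light: 1/3 stop darker.
Shutter speed: 1/50 → 1/60 → 1/80 — 2/3 stop faster (darker).
Aperture: f/1.1 → f/1.2 → f/1.4 → f/1.6 → f/1.8 → f/2 → f/2.2 → f/2.5 → f/2.8 → f/3.2 → f/3.5 → f/4 — 3 2/3 stops stopped down (darker).
Net so far: 4 2/3 stops darker. ISO: 2000 → 2500 → 3200 → 4000 → 5000 → 6400 → 8000 → 10000 → 12800 → 16000 → 20000 → 25600 → 32000 → 40000 → 51200.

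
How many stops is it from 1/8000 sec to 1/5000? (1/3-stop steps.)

1/8000 → 1/6400 → 1/5000 — count the steps: 2 third-stops = 2/3 stop.

2/3 stop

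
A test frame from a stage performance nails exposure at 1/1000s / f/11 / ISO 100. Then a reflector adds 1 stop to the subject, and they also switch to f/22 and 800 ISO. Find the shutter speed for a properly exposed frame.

1/4000s

Scene light: 1 stop brighter.
Aperture: f/11 → f/16 → f/22 — 2 stops smaller aperture (darker).
ISO: 100 → 200 → 400 → 800 — 3 stops higher (brighter).
Net so far: 2 stops brighter. Shutter speed: 1/1000 → 1/2000 → 1/4000.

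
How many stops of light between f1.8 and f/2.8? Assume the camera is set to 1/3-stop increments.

f/1.8 → f/2 → f/2.2 → f/2.5 → f/2.8 — count the steps: 4 third-stops = 1 1/3 stops.

1 1/3 stops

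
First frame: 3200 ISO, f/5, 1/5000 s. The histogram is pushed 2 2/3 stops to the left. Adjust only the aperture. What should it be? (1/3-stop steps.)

f/2

Underexposed by 2 2/3 stops → need 2 2/3 stops brighter.
Aperture: f/5 → f/4.5 → f/4 → f/3.5 → f/3.2 → f/2.8 → f/2.5 → f/2.2 → f/2.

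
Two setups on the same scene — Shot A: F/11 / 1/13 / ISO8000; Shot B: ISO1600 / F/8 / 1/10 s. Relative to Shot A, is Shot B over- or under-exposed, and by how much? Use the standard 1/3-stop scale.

Aperture: f/11 → f/10 → f/9 → f/8 — 1 stop larger aperture (brighter).
Shutter speed: 1/13 → 1/10 — 1/3 stop slower (brighter).
ISO: 8000 → 6400 → 5000 → 4000 → 3200 → 2500 → 2000 → 1600 — 2 1/3 stops dropped (darker).
Net: +1 +1/3 −2 1/3 = −1 stop.

1 stop darker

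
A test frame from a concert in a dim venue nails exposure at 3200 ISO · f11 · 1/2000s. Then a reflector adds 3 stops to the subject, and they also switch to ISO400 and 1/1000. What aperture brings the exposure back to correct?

Scene light: 3 stops brighter.
ISO: 3200 → 1600 → 800 → 400 — 3 stops dropped (darker).
Shutter speed: 1/2000 → 1/1000 — 1 stop longer (brighter).
Net so far: 1 stop brighter. Aperture: f/11 → f/16.

f/16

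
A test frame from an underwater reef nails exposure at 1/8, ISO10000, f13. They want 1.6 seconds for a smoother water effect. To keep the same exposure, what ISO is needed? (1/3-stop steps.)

Shutter speed: 1/8 → 1/6 → 1/5 → 1/4 → 0.3 → 0.4 → 0.5 → 0.6 → 0.8 → 1 → 1.3 → 1.6 — 3 2/3 stops slower (brighter).
Need 3 2/3 stops darker from the ISO: 10000 → 8000 → 6400 → 5000 → 4000 → 3200 → 2500 → 2000 → 1600 → 1250 → 1000 → 800.

ISO 800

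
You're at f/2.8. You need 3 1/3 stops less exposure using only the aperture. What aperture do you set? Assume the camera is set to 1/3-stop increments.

f/9

Aperture: f/2.8 → f/3.2 → f/3.5 → f/4 → f/4.5 → f/5 → f/5.6 → f/6.3 → f/7.1 → f/8 → f/9 — 3 1/3 stops stopped down (darker).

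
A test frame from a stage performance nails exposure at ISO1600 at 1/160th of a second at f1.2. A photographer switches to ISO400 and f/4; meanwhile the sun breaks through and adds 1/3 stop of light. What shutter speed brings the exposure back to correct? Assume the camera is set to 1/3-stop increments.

1/5s

Scene light: 1/3 stop brighter.
ISO: 1600 → 1250 → 1000 → 800 → 640 → 500 → 400 — 2 stops dropped (darker).
Aperture: f/1.2 → f/1.4 → f/1.6 → f/1.8 → f/2 → f/2.2 → f/2.5 → f/2.8 → f/3.2 → f/3.5 → f/4 — 3 1/3 stops narrower (darker).
Net so far: 5 stops darker. Shutter speed: 1/160 → 1/125 → 1/100 → 1/80 → 1/60 → 1/50 → 1/40 → 1/30 → 1/25 → 1/20 → 1/15 → 1/13 → 1/10 → 1/8 → 1/6 → 1/5.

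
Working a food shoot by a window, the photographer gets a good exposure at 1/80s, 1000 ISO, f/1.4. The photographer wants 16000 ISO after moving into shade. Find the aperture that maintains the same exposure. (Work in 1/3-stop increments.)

ISO: 1000 → 1250 → 1600 → 2000 → 2500 → 3200 → 4000 → 5000 → 6400 → 8000 → 10000 → 12800 → 16000 — 4 stops raised (brighter).
Need 4 stops darker from the aperture: f/1.4 → f/1.6 → f/1.8 → f/2 → f/2.2 → f/2.5 → f/2.8 → f/3.2 → f/3.5 → f/4 → f/4.5 → f/5 → f/5.6.

f/5.6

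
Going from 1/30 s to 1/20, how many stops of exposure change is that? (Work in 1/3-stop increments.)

2/3 stop

1/30 → 1/25 → 1/20 — count the steps: 2 third-stops = 2/3 stop.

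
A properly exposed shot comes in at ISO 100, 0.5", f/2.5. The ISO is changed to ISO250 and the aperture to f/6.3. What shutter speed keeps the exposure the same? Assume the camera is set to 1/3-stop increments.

ISO: 100 → 125 → 160 → 200 → 250 — 1 1/3 stops raised (brighter).
Aperture: f/2.5 → f/2.8 → f/3.2 → f/3.5 → f/4 → f/4.5 → f/5 → f/5.6 → f/6.3 — 2 2/3 stops narrower (darker).
Net change so far: 1 1/3 stops darker. Offset with the shutter speed: 0.5 → 0.6 → 0.8 → 1 → 1.3.

1.3 s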